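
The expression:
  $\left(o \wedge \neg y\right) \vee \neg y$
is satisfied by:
  {y: False}


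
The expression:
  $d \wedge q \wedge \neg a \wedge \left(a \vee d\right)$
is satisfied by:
  {d: True, q: True, a: False}


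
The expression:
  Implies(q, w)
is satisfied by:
  {w: True, q: False}
  {q: False, w: False}
  {q: True, w: True}


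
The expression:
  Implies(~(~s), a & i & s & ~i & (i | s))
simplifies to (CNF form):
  ~s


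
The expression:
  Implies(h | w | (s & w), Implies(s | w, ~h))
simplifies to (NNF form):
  ~h | (~s & ~w)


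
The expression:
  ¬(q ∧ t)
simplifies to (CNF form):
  ¬q ∨ ¬t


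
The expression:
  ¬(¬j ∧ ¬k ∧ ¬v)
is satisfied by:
  {k: True, v: True, j: True}
  {k: True, v: True, j: False}
  {k: True, j: True, v: False}
  {k: True, j: False, v: False}
  {v: True, j: True, k: False}
  {v: True, j: False, k: False}
  {j: True, v: False, k: False}


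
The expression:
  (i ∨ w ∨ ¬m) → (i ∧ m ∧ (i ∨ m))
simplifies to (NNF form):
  m ∧ (i ∨ ¬w)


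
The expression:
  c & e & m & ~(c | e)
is never true.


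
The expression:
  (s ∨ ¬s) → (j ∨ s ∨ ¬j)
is always true.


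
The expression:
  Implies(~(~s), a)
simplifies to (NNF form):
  a | ~s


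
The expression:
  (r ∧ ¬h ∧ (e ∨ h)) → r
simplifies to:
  True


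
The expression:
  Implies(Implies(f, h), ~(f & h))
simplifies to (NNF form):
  ~f | ~h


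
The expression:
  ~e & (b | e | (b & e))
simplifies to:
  b & ~e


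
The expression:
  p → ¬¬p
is always true.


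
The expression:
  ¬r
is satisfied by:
  {r: False}


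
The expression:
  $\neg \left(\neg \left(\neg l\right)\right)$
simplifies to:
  $\neg l$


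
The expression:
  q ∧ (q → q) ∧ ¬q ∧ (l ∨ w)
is never true.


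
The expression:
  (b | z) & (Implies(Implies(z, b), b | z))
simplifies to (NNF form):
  b | z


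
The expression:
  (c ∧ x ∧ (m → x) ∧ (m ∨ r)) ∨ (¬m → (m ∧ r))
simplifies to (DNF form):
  m ∨ (c ∧ r ∧ x)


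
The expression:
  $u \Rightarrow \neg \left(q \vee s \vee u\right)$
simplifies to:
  $\neg u$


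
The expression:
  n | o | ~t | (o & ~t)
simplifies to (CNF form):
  n | o | ~t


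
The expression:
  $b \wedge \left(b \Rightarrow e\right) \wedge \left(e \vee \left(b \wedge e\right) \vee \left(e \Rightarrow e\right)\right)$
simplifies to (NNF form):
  $b \wedge e$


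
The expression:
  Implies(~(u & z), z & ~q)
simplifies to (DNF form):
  (u & z) | (z & ~q)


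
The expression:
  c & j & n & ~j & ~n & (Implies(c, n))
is never true.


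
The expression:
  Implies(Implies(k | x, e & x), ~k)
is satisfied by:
  {k: False, x: False, e: False}
  {e: True, k: False, x: False}
  {x: True, k: False, e: False}
  {e: True, x: True, k: False}
  {k: True, e: False, x: False}
  {e: True, k: True, x: False}
  {x: True, k: True, e: False}


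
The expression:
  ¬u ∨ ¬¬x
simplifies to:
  x ∨ ¬u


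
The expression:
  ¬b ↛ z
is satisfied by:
  {z: True, b: False}
  {b: False, z: False}
  {b: True, z: True}


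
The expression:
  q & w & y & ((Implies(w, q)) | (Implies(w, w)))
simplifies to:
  q & w & y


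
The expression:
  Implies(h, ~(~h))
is always true.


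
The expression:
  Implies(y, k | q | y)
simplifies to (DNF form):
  True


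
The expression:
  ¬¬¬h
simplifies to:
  ¬h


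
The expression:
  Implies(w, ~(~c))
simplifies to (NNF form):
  c | ~w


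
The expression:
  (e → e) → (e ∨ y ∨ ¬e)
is always true.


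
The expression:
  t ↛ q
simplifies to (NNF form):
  t ∧ ¬q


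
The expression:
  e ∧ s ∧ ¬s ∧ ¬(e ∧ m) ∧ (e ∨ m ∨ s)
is never true.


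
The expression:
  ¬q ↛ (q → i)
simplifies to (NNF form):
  False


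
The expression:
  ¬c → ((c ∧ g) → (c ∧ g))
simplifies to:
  True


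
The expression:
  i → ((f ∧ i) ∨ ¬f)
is always true.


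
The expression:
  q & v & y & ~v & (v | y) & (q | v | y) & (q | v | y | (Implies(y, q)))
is never true.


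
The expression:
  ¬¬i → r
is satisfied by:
  {r: True, i: False}
  {i: False, r: False}
  {i: True, r: True}


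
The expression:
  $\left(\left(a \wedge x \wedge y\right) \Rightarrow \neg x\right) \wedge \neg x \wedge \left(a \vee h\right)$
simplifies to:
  $\neg x \wedge \left(a \vee h\right)$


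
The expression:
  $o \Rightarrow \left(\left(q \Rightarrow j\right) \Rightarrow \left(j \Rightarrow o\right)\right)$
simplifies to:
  $\text{True}$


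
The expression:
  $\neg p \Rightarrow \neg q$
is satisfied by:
  {p: True, q: False}
  {q: False, p: False}
  {q: True, p: True}


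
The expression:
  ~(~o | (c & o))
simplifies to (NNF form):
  o & ~c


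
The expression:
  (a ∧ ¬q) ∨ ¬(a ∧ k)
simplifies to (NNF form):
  ¬a ∨ ¬k ∨ ¬q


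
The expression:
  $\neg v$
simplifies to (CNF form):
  $\neg v$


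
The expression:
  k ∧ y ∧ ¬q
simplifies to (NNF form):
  k ∧ y ∧ ¬q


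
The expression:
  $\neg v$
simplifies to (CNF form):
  $\neg v$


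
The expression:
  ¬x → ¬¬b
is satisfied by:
  {b: True, x: True}
  {b: True, x: False}
  {x: True, b: False}


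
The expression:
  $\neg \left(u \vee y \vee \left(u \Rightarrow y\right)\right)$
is never true.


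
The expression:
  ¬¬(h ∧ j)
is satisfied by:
  {h: True, j: True}


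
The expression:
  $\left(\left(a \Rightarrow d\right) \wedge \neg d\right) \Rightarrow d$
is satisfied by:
  {a: True, d: True}
  {a: True, d: False}
  {d: True, a: False}


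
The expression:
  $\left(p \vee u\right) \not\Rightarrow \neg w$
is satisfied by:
  {u: True, p: True, w: True}
  {u: True, w: True, p: False}
  {p: True, w: True, u: False}


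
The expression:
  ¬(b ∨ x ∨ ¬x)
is never true.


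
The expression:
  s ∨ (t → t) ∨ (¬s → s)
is always true.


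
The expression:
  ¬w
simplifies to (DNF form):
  ¬w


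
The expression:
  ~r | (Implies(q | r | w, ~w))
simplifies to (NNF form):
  ~r | ~w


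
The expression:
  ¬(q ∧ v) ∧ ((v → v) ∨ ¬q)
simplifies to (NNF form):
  ¬q ∨ ¬v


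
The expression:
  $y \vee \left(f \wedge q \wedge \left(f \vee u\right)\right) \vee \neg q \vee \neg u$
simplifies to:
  $f \vee y \vee \neg q \vee \neg u$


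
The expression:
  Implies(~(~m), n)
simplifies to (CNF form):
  n | ~m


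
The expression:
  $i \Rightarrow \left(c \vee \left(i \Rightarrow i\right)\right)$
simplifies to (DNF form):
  $\text{True}$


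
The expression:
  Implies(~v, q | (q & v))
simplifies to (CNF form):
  q | v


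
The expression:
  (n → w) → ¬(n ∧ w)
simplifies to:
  ¬n ∨ ¬w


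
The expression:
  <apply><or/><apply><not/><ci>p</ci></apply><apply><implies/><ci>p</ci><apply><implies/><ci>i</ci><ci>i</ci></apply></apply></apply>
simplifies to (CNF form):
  <true/>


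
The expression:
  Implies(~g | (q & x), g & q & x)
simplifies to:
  g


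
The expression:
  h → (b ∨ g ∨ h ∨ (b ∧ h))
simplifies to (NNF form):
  True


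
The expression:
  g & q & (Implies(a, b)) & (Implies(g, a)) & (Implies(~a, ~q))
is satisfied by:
  {a: True, g: True, b: True, q: True}


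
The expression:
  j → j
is always true.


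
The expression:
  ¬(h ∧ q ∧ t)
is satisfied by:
  {h: False, t: False, q: False}
  {q: True, h: False, t: False}
  {t: True, h: False, q: False}
  {q: True, t: True, h: False}
  {h: True, q: False, t: False}
  {q: True, h: True, t: False}
  {t: True, h: True, q: False}


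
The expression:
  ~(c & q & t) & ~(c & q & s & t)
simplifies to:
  ~c | ~q | ~t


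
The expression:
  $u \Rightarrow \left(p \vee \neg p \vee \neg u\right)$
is always true.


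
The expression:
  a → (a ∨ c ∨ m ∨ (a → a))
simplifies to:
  True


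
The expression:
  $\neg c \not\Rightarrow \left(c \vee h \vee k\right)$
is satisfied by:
  {h: False, k: False, c: False}


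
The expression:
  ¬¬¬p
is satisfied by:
  {p: False}


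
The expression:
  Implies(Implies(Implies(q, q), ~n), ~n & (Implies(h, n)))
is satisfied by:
  {n: True, h: False}
  {h: False, n: False}
  {h: True, n: True}


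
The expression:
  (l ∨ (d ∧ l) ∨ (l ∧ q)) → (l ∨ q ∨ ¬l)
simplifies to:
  True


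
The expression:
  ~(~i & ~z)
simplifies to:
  i | z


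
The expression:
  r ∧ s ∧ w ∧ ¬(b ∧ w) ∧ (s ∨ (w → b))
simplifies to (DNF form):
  r ∧ s ∧ w ∧ ¬b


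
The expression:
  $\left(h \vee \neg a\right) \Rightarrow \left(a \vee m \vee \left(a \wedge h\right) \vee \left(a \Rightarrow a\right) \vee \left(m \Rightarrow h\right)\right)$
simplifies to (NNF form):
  $\text{True}$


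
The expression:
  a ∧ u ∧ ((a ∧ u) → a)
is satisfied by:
  {a: True, u: True}


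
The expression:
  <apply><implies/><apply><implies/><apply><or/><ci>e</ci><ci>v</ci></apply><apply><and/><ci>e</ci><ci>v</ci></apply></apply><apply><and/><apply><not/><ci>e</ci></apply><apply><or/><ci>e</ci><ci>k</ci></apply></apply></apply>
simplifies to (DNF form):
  <apply><or/><apply><and/><ci>e</ci><apply><not/><ci>v</ci></apply></apply><apply><and/><ci>k</ci><apply><not/><ci>e</ci></apply></apply><apply><and/><ci>v</ci><apply><not/><ci>e</ci></apply></apply></apply>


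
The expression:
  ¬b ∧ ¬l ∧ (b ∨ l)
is never true.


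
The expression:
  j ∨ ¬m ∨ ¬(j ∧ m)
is always true.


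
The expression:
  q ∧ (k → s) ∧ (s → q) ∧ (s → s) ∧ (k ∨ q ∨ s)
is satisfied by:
  {s: True, q: True, k: False}
  {q: True, k: False, s: False}
  {s: True, k: True, q: True}


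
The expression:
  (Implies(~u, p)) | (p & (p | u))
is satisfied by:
  {u: True, p: True}
  {u: True, p: False}
  {p: True, u: False}


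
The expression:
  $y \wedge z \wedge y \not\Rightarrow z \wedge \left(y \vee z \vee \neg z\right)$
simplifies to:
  $\text{False}$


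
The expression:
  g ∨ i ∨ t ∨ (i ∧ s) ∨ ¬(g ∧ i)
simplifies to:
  True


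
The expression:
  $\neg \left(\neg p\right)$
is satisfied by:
  {p: True}


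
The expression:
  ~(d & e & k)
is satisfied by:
  {k: False, d: False, e: False}
  {e: True, k: False, d: False}
  {d: True, k: False, e: False}
  {e: True, d: True, k: False}
  {k: True, e: False, d: False}
  {e: True, k: True, d: False}
  {d: True, k: True, e: False}


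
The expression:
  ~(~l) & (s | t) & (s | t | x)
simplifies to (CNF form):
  l & (s | t)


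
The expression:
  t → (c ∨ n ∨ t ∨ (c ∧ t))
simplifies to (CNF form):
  True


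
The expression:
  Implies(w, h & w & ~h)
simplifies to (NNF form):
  ~w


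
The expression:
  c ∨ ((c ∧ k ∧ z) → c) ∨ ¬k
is always true.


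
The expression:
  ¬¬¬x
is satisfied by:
  {x: False}


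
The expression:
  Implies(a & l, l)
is always true.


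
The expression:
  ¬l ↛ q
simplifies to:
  q ∨ ¬l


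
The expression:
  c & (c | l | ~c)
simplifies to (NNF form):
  c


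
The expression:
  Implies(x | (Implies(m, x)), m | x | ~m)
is always true.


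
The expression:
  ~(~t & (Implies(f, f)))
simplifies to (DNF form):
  t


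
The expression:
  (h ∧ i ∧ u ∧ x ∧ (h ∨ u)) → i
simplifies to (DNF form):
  True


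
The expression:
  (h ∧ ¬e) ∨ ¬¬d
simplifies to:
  d ∨ (h ∧ ¬e)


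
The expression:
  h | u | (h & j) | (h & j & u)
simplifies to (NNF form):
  h | u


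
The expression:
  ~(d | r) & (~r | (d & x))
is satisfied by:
  {d: False, r: False}


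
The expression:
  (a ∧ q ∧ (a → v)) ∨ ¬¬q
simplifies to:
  q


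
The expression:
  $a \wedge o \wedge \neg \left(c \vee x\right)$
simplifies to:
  $a \wedge o \wedge \neg c \wedge \neg x$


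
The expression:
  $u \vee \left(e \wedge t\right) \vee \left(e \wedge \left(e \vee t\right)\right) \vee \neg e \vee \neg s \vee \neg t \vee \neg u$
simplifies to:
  $\text{True}$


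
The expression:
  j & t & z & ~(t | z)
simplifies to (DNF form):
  False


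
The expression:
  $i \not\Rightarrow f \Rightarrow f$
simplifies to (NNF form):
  $f \vee \neg i$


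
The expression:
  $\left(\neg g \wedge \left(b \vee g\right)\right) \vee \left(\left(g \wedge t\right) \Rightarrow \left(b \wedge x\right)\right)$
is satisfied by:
  {x: True, b: True, g: False, t: False}
  {x: True, b: False, g: False, t: False}
  {b: True, x: False, g: False, t: False}
  {x: False, b: False, g: False, t: False}
  {x: True, t: True, b: True, g: False}
  {x: True, t: True, b: False, g: False}
  {t: True, b: True, x: False, g: False}
  {t: True, x: False, b: False, g: False}
  {x: True, g: True, b: True, t: False}
  {x: True, g: True, b: False, t: False}
  {g: True, b: True, x: False, t: False}
  {g: True, x: False, b: False, t: False}
  {x: True, t: True, g: True, b: True}


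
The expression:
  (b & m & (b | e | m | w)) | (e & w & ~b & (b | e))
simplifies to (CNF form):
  (b | e) & (b | w) & (m | ~b)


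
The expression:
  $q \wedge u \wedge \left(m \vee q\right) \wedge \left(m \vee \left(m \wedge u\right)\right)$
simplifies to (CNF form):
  $m \wedge q \wedge u$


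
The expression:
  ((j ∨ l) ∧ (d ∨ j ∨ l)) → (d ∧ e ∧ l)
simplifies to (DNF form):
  (l ∧ ¬l) ∨ (¬j ∧ ¬l) ∨ (d ∧ e ∧ l) ∨ (d ∧ e ∧ ¬j) ∨ (d ∧ l ∧ ¬l) ∨ (d ∧ ¬j ∧ ¬l) ∨ (e ∧ l ∧ ¬l) ∨ (e ∧ ¬j ∧ ¬l)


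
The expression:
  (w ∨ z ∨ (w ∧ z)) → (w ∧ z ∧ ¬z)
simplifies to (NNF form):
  ¬w ∧ ¬z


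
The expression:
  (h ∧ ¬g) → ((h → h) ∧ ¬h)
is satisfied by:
  {g: True, h: False}
  {h: False, g: False}
  {h: True, g: True}


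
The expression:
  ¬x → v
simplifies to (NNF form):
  v ∨ x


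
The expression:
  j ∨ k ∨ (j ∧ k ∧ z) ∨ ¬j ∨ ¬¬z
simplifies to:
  True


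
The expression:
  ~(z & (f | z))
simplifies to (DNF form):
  ~z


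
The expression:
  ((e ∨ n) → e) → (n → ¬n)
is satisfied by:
  {e: False, n: False}
  {n: True, e: False}
  {e: True, n: False}


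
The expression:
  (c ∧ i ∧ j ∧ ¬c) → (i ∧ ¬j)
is always true.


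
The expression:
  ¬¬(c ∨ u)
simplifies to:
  c ∨ u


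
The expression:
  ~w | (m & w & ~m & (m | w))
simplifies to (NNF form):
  ~w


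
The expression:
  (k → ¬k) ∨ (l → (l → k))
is always true.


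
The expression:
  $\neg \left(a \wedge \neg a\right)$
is always true.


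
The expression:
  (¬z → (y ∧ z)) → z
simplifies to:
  True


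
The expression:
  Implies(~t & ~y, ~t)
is always true.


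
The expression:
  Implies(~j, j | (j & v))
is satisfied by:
  {j: True}


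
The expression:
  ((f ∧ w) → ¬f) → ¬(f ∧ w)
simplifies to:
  True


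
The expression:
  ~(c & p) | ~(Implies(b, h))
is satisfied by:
  {b: True, h: False, c: False, p: False}
  {b: False, h: False, c: False, p: False}
  {h: True, b: True, p: False, c: False}
  {h: True, p: False, b: False, c: False}
  {p: True, b: True, h: False, c: False}
  {p: True, b: False, h: False, c: False}
  {p: True, h: True, b: True, c: False}
  {p: True, h: True, b: False, c: False}
  {c: True, b: True, h: False, p: False}
  {c: True, b: False, h: False, p: False}
  {c: True, h: True, b: True, p: False}
  {c: True, h: True, b: False, p: False}
  {p: True, c: True, b: True, h: False}


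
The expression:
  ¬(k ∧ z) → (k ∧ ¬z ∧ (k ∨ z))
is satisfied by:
  {k: True}


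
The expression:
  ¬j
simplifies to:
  ¬j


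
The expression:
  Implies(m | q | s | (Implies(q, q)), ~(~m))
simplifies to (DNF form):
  m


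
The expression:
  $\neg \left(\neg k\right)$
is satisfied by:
  {k: True}


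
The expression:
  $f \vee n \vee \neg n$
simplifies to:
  $\text{True}$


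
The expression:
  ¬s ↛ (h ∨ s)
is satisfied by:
  {h: False, s: False}


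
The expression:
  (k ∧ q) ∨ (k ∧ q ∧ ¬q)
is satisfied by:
  {q: True, k: True}


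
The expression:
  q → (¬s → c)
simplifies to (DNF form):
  c ∨ s ∨ ¬q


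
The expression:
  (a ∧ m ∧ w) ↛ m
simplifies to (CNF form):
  False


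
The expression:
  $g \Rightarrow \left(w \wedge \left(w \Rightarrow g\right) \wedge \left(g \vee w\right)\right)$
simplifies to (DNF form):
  $w \vee \neg g$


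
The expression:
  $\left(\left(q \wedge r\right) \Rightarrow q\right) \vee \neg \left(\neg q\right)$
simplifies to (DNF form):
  $\text{True}$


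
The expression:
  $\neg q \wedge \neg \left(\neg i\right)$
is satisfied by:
  {i: True, q: False}


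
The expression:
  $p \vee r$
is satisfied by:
  {r: True, p: True}
  {r: True, p: False}
  {p: True, r: False}


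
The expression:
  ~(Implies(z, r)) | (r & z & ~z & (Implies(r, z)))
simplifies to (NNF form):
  z & ~r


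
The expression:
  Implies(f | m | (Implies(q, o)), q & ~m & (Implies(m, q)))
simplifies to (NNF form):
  q & ~m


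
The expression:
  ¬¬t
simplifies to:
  t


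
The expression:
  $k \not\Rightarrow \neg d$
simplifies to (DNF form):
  $d \wedge k$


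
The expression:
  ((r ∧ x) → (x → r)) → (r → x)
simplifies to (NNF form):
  x ∨ ¬r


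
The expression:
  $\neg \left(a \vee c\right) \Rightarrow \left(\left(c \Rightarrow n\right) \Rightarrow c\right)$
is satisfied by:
  {a: True, c: True}
  {a: True, c: False}
  {c: True, a: False}


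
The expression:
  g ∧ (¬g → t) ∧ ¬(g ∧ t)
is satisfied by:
  {g: True, t: False}


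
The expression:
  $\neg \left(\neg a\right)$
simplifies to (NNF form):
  $a$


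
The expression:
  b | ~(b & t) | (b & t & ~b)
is always true.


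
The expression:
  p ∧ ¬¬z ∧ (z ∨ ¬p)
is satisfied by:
  {z: True, p: True}


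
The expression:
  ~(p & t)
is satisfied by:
  {p: False, t: False}
  {t: True, p: False}
  {p: True, t: False}


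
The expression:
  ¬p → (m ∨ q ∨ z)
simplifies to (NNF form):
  m ∨ p ∨ q ∨ z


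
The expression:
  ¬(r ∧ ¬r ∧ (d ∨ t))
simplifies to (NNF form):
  True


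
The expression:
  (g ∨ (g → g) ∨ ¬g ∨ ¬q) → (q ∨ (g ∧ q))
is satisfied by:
  {q: True}


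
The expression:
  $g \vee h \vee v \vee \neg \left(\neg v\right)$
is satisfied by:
  {v: True, h: True, g: True}
  {v: True, h: True, g: False}
  {v: True, g: True, h: False}
  {v: True, g: False, h: False}
  {h: True, g: True, v: False}
  {h: True, g: False, v: False}
  {g: True, h: False, v: False}


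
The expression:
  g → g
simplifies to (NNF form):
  True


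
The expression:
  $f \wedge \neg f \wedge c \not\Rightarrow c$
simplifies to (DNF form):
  $\text{False}$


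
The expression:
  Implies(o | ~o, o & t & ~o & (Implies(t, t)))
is never true.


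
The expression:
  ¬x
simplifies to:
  ¬x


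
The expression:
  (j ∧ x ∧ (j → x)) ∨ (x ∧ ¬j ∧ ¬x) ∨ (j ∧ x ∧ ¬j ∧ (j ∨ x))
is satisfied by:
  {j: True, x: True}


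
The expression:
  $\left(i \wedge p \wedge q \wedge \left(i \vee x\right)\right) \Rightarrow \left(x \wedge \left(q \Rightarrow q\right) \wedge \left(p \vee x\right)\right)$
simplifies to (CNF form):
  $x \vee \neg i \vee \neg p \vee \neg q$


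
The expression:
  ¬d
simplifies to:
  ¬d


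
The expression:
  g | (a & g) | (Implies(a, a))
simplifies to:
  True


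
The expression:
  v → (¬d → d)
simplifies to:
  d ∨ ¬v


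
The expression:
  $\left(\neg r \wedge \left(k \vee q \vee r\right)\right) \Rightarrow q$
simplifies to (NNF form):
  $q \vee r \vee \neg k$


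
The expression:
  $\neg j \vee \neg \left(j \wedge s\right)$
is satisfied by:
  {s: False, j: False}
  {j: True, s: False}
  {s: True, j: False}


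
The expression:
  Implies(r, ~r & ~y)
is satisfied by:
  {r: False}


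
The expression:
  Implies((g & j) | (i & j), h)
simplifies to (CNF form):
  (h | ~g | ~j) & (h | ~i | ~j)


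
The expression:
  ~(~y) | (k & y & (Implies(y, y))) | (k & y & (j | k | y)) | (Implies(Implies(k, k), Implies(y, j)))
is always true.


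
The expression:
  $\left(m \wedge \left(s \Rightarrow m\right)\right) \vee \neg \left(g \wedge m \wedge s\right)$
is always true.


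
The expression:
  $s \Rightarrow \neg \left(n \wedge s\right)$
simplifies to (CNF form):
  $\neg n \vee \neg s$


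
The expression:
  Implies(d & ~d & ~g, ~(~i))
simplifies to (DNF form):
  True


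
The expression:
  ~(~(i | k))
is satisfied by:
  {i: True, k: True}
  {i: True, k: False}
  {k: True, i: False}


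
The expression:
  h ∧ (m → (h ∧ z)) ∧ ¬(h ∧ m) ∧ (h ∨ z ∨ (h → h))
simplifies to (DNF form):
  h ∧ ¬m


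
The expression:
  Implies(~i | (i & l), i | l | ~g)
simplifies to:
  i | l | ~g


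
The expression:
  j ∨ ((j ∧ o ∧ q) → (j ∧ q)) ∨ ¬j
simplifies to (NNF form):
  True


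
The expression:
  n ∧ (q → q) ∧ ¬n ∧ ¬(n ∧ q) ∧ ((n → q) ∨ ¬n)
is never true.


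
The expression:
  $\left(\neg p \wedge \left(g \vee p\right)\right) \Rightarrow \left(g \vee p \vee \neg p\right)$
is always true.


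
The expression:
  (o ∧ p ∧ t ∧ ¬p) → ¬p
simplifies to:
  True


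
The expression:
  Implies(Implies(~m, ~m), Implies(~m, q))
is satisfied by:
  {q: True, m: True}
  {q: True, m: False}
  {m: True, q: False}


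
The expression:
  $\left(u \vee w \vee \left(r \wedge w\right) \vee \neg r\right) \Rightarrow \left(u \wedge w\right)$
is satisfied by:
  {r: True, u: True, w: True}
  {u: True, w: True, r: False}
  {r: True, w: False, u: False}


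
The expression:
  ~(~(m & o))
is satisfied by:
  {m: True, o: True}


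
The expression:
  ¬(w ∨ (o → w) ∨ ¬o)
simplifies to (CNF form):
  o ∧ ¬w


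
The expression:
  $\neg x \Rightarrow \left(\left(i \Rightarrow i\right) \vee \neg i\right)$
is always true.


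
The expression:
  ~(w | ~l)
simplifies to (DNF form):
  l & ~w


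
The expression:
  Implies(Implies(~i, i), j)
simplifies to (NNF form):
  j | ~i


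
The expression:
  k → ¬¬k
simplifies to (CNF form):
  True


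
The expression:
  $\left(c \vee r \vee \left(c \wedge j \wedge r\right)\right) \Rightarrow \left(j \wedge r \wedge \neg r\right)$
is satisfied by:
  {r: False, c: False}


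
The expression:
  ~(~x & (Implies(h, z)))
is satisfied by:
  {x: True, h: True, z: False}
  {x: True, z: False, h: False}
  {x: True, h: True, z: True}
  {x: True, z: True, h: False}
  {h: True, z: False, x: False}


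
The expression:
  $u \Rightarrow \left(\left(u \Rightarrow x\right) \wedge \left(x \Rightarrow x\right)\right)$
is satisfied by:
  {x: True, u: False}
  {u: False, x: False}
  {u: True, x: True}


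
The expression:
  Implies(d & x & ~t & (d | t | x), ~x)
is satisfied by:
  {t: True, x: False, d: False}
  {t: False, x: False, d: False}
  {d: True, t: True, x: False}
  {d: True, t: False, x: False}
  {x: True, t: True, d: False}
  {x: True, t: False, d: False}
  {x: True, d: True, t: True}


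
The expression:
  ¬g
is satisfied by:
  {g: False}


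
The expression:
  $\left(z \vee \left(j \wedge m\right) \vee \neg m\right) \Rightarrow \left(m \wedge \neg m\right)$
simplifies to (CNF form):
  $m \wedge \neg j \wedge \neg z$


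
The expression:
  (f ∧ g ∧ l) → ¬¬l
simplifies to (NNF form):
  True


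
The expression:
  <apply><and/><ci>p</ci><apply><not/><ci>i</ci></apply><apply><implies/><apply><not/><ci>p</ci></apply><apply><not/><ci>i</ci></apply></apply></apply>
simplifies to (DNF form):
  <apply><and/><ci>p</ci><apply><not/><ci>i</ci></apply></apply>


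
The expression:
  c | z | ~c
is always true.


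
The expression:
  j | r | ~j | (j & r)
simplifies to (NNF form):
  True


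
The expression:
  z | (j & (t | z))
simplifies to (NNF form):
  z | (j & t)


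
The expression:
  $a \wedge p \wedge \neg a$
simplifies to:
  $\text{False}$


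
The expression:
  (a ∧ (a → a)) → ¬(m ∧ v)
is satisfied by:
  {m: False, a: False, v: False}
  {v: True, m: False, a: False}
  {a: True, m: False, v: False}
  {v: True, a: True, m: False}
  {m: True, v: False, a: False}
  {v: True, m: True, a: False}
  {a: True, m: True, v: False}


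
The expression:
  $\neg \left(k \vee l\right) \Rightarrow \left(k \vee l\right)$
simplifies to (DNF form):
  $k \vee l$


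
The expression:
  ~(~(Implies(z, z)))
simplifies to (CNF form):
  True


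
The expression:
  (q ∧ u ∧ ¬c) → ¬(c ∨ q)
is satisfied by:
  {c: True, u: False, q: False}
  {u: False, q: False, c: False}
  {c: True, q: True, u: False}
  {q: True, u: False, c: False}
  {c: True, u: True, q: False}
  {u: True, c: False, q: False}
  {c: True, q: True, u: True}


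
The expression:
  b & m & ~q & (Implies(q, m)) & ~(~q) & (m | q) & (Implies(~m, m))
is never true.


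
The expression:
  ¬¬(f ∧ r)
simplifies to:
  f ∧ r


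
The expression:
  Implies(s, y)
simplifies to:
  y | ~s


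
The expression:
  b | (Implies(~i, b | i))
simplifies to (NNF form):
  b | i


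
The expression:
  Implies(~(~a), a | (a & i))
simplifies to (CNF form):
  True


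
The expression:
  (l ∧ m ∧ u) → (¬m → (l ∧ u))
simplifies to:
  True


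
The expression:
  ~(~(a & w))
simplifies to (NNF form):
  a & w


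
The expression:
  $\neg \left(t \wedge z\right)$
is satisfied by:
  {t: False, z: False}
  {z: True, t: False}
  {t: True, z: False}


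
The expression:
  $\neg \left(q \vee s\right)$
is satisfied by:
  {q: False, s: False}


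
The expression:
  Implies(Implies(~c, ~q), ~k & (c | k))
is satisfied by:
  {q: True, c: False, k: False}
  {q: True, k: True, c: False}
  {q: True, c: True, k: False}
  {c: True, k: False, q: False}


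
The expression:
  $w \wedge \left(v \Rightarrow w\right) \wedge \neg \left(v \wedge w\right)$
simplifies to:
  $w \wedge \neg v$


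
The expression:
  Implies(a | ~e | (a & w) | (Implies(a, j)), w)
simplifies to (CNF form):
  w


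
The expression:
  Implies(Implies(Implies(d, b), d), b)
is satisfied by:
  {b: True, d: False}
  {d: False, b: False}
  {d: True, b: True}


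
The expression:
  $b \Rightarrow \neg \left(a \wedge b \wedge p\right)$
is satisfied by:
  {p: False, a: False, b: False}
  {b: True, p: False, a: False}
  {a: True, p: False, b: False}
  {b: True, a: True, p: False}
  {p: True, b: False, a: False}
  {b: True, p: True, a: False}
  {a: True, p: True, b: False}


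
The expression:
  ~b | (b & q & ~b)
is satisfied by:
  {b: False}


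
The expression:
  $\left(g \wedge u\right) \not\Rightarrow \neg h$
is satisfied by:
  {h: True, u: True, g: True}


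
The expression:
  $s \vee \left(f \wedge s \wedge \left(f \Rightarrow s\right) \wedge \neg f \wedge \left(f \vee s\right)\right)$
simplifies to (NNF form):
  $s$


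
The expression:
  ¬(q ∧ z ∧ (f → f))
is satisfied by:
  {q: False, z: False}
  {z: True, q: False}
  {q: True, z: False}


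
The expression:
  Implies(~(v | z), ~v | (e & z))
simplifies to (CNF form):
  True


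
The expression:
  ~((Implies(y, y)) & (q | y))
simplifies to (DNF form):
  ~q & ~y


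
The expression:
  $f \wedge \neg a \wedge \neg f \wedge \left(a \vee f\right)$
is never true.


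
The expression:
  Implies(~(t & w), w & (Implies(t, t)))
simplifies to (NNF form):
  w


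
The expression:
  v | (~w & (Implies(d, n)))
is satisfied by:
  {n: True, v: True, d: False, w: False}
  {v: True, d: False, w: False, n: False}
  {n: True, v: True, d: True, w: False}
  {v: True, d: True, w: False, n: False}
  {v: True, w: True, n: True, d: False}
  {v: True, w: True, d: False, n: False}
  {n: True, v: True, w: True, d: True}
  {v: True, w: True, d: True, n: False}
  {n: True, d: False, w: False, v: False}
  {n: False, d: False, w: False, v: False}
  {n: True, d: True, w: False, v: False}


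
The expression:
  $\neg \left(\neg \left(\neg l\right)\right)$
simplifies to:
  $\neg l$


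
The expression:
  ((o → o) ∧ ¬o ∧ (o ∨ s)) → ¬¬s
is always true.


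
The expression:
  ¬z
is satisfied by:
  {z: False}


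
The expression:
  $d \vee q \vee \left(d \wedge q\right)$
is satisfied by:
  {d: True, q: True}
  {d: True, q: False}
  {q: True, d: False}


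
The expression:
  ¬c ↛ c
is always true.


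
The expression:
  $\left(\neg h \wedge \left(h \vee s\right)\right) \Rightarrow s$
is always true.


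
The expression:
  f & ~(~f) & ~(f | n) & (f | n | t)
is never true.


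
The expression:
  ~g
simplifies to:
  ~g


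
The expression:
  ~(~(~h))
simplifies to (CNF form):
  ~h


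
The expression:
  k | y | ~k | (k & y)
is always true.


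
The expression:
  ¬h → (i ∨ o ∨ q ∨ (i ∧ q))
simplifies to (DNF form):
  h ∨ i ∨ o ∨ q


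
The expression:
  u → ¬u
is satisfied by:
  {u: False}


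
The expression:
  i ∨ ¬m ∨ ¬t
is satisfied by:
  {i: True, m: False, t: False}
  {m: False, t: False, i: False}
  {i: True, t: True, m: False}
  {t: True, m: False, i: False}
  {i: True, m: True, t: False}
  {m: True, i: False, t: False}
  {i: True, t: True, m: True}


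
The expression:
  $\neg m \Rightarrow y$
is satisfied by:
  {y: True, m: True}
  {y: True, m: False}
  {m: True, y: False}


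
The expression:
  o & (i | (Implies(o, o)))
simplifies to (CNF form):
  o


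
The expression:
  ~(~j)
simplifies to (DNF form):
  j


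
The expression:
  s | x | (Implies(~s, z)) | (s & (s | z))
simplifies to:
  s | x | z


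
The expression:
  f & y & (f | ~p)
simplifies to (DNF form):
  f & y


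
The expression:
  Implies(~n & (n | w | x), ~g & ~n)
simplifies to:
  n | ~g | (~w & ~x)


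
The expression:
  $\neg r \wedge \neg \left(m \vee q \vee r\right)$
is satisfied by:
  {q: False, r: False, m: False}


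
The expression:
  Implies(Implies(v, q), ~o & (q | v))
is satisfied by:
  {v: True, q: False, o: False}
  {v: True, o: True, q: False}
  {v: True, q: True, o: False}
  {q: True, o: False, v: False}


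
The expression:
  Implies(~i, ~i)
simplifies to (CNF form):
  True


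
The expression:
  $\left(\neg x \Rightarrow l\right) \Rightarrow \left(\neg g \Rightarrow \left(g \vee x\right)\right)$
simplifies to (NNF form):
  $g \vee x \vee \neg l$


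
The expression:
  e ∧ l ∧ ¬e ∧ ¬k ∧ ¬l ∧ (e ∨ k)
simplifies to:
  False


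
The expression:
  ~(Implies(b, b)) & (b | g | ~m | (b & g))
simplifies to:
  False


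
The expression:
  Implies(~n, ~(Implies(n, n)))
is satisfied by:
  {n: True}


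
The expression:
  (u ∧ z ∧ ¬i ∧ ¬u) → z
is always true.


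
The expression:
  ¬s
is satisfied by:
  {s: False}


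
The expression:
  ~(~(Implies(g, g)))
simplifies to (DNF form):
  True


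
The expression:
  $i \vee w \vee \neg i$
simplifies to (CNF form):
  $\text{True}$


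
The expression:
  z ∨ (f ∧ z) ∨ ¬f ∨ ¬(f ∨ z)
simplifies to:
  z ∨ ¬f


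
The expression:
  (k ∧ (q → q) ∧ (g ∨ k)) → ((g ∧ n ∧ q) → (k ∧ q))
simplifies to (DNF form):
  True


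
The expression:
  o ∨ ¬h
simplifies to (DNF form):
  o ∨ ¬h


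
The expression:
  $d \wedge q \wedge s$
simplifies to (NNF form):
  $d \wedge q \wedge s$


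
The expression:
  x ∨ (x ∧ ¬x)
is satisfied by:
  {x: True}


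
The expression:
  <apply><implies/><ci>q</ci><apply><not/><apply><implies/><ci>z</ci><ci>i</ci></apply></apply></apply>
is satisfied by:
  {z: True, i: False, q: False}
  {i: False, q: False, z: False}
  {z: True, i: True, q: False}
  {i: True, z: False, q: False}
  {q: True, z: True, i: False}


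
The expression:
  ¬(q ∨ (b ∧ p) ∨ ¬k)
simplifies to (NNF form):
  k ∧ ¬q ∧ (¬b ∨ ¬p)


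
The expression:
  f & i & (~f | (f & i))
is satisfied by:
  {i: True, f: True}


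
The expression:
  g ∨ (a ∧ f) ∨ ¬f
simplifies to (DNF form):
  a ∨ g ∨ ¬f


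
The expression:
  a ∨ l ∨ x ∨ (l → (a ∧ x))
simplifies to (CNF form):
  True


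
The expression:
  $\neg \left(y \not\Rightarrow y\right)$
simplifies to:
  $\text{True}$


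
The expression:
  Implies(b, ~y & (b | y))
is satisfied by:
  {y: False, b: False}
  {b: True, y: False}
  {y: True, b: False}


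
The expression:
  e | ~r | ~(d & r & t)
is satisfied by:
  {e: True, t: False, d: False, r: False}
  {e: False, t: False, d: False, r: False}
  {r: True, e: True, t: False, d: False}
  {r: True, e: False, t: False, d: False}
  {d: True, e: True, t: False, r: False}
  {d: True, e: False, t: False, r: False}
  {r: True, d: True, e: True, t: False}
  {r: True, d: True, e: False, t: False}
  {t: True, e: True, r: False, d: False}
  {t: True, e: False, r: False, d: False}
  {r: True, t: True, e: True, d: False}
  {r: True, t: True, e: False, d: False}
  {d: True, t: True, e: True, r: False}
  {d: True, t: True, e: False, r: False}
  {d: True, t: True, r: True, e: True}


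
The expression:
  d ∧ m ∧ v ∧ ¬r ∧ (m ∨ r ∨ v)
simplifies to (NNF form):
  d ∧ m ∧ v ∧ ¬r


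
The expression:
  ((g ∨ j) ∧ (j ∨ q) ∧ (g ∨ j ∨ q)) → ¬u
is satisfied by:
  {j: False, g: False, u: False, q: False}
  {q: True, j: False, g: False, u: False}
  {g: True, q: False, j: False, u: False}
  {q: True, g: True, j: False, u: False}
  {j: True, q: False, g: False, u: False}
  {q: True, j: True, g: False, u: False}
  {g: True, j: True, q: False, u: False}
  {q: True, g: True, j: True, u: False}
  {u: True, q: False, j: False, g: False}
  {u: True, q: True, j: False, g: False}
  {u: True, g: True, q: False, j: False}


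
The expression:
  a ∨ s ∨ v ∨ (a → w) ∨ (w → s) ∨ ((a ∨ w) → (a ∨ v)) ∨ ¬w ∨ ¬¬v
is always true.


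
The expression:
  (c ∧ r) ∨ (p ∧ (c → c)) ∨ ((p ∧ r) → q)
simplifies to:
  True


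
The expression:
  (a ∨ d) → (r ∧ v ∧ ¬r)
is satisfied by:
  {d: False, a: False}


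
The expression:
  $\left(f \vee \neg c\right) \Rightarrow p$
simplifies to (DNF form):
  $p \vee \left(c \wedge \neg f\right)$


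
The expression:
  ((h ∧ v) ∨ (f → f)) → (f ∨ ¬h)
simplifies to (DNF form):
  f ∨ ¬h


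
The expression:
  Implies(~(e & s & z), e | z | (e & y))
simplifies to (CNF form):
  e | z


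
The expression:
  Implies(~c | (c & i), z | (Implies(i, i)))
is always true.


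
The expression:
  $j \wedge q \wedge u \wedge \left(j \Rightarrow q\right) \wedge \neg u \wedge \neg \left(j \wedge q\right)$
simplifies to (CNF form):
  $\text{False}$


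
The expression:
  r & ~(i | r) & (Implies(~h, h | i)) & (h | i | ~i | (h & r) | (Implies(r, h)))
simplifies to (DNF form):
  False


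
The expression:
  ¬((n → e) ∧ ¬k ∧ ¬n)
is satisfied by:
  {n: True, k: True}
  {n: True, k: False}
  {k: True, n: False}


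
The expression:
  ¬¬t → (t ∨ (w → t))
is always true.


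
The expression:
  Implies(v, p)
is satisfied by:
  {p: True, v: False}
  {v: False, p: False}
  {v: True, p: True}


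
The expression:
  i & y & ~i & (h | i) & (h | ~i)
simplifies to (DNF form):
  False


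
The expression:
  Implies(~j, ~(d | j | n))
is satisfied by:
  {j: True, n: False, d: False}
  {d: True, j: True, n: False}
  {j: True, n: True, d: False}
  {d: True, j: True, n: True}
  {d: False, n: False, j: False}


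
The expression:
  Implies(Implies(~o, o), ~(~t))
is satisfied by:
  {t: True, o: False}
  {o: False, t: False}
  {o: True, t: True}


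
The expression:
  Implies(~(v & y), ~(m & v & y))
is always true.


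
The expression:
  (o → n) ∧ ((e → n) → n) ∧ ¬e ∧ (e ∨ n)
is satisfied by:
  {n: True, e: False}


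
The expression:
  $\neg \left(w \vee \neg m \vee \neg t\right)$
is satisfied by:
  {t: True, m: True, w: False}


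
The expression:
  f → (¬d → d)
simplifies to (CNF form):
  d ∨ ¬f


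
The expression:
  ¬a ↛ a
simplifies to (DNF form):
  True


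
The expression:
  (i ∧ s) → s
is always true.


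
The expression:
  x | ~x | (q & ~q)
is always true.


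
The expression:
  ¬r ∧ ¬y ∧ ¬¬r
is never true.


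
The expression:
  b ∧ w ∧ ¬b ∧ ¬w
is never true.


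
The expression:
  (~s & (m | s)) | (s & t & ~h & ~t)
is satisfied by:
  {m: True, s: False}


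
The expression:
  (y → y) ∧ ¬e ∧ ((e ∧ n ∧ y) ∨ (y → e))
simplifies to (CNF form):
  ¬e ∧ ¬y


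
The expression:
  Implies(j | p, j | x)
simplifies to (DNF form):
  j | x | ~p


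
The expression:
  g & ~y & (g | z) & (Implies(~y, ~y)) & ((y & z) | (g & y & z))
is never true.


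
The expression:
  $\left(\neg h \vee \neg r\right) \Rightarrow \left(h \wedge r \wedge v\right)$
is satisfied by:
  {r: True, h: True}


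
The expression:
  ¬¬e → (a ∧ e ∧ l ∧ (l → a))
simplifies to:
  (a ∧ l) ∨ ¬e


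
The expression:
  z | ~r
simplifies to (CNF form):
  z | ~r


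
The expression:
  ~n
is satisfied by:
  {n: False}


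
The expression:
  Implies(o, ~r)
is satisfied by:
  {o: False, r: False}
  {r: True, o: False}
  {o: True, r: False}


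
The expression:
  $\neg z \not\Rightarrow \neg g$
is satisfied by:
  {g: True, z: False}


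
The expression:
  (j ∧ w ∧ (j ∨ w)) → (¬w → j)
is always true.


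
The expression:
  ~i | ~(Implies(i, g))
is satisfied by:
  {g: False, i: False}
  {i: True, g: False}
  {g: True, i: False}


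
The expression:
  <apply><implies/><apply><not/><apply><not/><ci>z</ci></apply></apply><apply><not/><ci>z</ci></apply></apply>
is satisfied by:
  {z: False}


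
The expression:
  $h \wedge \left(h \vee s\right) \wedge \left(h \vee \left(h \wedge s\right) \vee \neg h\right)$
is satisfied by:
  {h: True}


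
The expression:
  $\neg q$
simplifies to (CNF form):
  $\neg q$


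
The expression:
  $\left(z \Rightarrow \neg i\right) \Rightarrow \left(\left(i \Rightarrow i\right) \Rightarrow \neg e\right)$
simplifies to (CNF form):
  $\left(i \vee \neg e\right) \wedge \left(z \vee \neg e\right)$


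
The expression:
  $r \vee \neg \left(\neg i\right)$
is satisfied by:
  {i: True, r: True}
  {i: True, r: False}
  {r: True, i: False}
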